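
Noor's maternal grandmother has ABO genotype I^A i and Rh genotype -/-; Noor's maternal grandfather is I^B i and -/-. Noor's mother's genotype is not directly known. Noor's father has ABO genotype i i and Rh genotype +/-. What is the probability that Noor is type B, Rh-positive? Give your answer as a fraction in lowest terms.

Noor's mother's ABO genotype from I^A i × I^B i: 1/4 I^A I^B, 1/4 I^A i, 1/4 I^B i, 1/4 i i.
Crossing each possibility with the father i i and summing P(type B): 1/4·1/2 + 1/4·0 + 1/4·1/2 + 1/4·0 = 1/4.
Similarly for Rh via the mother's Rh distribution: P(Rh+) = 1/2.
Independent loci: 1/4 × 1/2 = 1/8.

1/8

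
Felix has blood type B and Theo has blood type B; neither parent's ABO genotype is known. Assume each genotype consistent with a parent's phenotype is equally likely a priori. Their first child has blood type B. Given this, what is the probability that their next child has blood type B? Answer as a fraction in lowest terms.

19/20

Possible genotypes: Felix ∈ {I^B I^B, I^B i}; Theo ∈ {I^B I^B, I^B i}.
Weight each parental genotype pair by prior × P(type-B child):
  I^B I^B × I^B I^B: posterior weight 4/15; P(next child type B) = 1.
  I^B I^B × I^B i: posterior weight 4/15; P(next child type B) = 1.
  I^B i × I^B I^B: posterior weight 4/15; P(next child type B) = 1.
  I^B i × I^B i: posterior weight 1/5; P(next child type B) = 3/4.
Weighted sum = 19/20.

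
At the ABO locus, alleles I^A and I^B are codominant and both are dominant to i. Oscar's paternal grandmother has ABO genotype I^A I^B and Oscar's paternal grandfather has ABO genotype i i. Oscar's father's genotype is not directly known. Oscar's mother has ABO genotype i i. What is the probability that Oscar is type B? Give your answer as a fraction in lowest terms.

Oscar's father's ABO genotype from I^A I^B × i i: 1/2 I^A i, 1/2 I^B i.
Crossing each possibility with the mother i i and summing P(type B): 1/2·0 + 1/2·1/2 = 1/4.

1/4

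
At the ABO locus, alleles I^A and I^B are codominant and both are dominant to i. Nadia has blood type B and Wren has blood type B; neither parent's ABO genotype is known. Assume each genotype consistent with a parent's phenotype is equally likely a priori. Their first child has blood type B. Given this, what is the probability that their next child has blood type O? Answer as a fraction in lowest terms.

Possible genotypes: Nadia ∈ {I^B I^B, I^B i}; Wren ∈ {I^B I^B, I^B i}.
Weight each parental genotype pair by prior × P(type-B child):
  I^B I^B × I^B I^B: posterior weight 4/15; P(next child type O) = 0.
  I^B I^B × I^B i: posterior weight 4/15; P(next child type O) = 0.
  I^B i × I^B I^B: posterior weight 4/15; P(next child type O) = 0.
  I^B i × I^B i: posterior weight 1/5; P(next child type O) = 1/4.
Weighted sum = 1/20.

1/20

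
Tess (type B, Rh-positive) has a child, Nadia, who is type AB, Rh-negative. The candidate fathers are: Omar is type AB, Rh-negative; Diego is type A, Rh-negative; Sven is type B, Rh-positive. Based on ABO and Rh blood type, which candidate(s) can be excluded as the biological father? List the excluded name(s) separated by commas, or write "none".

Sven

A candidate is excluded only if no genotype consistent with his phenotype could produce a type AB, Rh-negative child with a type B, Rh-positive mother.
Sven (type B, Rh+): no genotype consistent with that phenotype can produce a type-AB Rh- child with a type-B mother.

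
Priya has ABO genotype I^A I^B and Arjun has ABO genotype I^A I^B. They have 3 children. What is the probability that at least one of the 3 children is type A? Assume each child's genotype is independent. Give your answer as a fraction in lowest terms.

37/64

ABO cross I^A I^B × I^A I^B → 1/4 A, 1/4 B, 1/2 AB.
So P(type A) = 1/4 per child.
P(none) = (3/4)^3 = 27/64; P(at least one) = 1 − 27/64 = 37/64.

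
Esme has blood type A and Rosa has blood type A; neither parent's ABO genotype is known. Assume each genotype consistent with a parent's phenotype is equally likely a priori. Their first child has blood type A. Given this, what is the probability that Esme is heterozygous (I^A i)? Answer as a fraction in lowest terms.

Possible genotypes: Esme ∈ {I^A I^A, I^A i}; Rosa ∈ {I^A I^A, I^A i}.
Weight each parental genotype pair by prior × P(type-A child):
  I^A I^A × I^A I^A: posterior weight 4/15.
  I^A I^A × I^A i: posterior weight 4/15.
  I^A i × I^A I^A: posterior weight 4/15.
  I^A i × I^A i: posterior weight 1/5.
Sum the posterior weight over pairs where Esme is I^A i: 7/15.

7/15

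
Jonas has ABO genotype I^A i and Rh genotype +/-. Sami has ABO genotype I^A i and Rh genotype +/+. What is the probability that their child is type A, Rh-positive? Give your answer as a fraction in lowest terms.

ABO cross I^A i × I^A i → offspring phenotypes: 1/4 O, 3/4 A.
Rh cross +/- × +/+ → 1 Rh+.
Independent loci: P(type A, Rh-positive) = 3/4 × 1 = 3/4.

3/4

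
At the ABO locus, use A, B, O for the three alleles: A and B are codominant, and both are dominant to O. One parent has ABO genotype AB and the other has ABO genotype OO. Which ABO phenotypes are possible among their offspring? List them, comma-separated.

A, B

Gametes from AB × OO give offspring ABO genotypes AO, BO, i.e. phenotypes A, B.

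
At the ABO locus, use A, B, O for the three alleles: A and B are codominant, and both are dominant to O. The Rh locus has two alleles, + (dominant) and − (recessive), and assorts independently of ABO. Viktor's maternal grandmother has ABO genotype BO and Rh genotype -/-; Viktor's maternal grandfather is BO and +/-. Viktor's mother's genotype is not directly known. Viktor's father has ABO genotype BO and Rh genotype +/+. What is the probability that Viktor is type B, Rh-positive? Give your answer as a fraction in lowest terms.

Viktor's mother's ABO genotype from BO × BO: 1/4 BB, 1/2 BO, 1/4 OO.
Crossing each possibility with the father BO and summing P(type B): 1/4·1 + 1/2·3/4 + 1/4·1/2 = 3/4.
Similarly for Rh via the mother's Rh distribution: P(Rh+) = 1.
Independent loci: 3/4 × 1 = 3/4.

3/4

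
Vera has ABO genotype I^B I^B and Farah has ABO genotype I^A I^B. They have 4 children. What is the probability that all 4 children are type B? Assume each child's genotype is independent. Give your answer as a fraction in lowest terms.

ABO cross I^B I^B × I^A I^B → 1/2 B, 1/2 AB.
So P(type B) = 1/2 per child.
All 4 independent: (1/2)^4 = 1/16.

1/16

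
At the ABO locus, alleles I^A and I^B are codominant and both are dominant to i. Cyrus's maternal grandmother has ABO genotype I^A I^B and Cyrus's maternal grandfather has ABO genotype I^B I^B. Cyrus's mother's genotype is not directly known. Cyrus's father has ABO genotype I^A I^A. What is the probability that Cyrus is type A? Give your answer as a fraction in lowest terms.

Cyrus's mother's ABO genotype from I^A I^B × I^B I^B: 1/2 I^A I^B, 1/2 I^B I^B.
Crossing each possibility with the father I^A I^A and summing P(type A): 1/2·1/2 + 1/2·0 = 1/4.

1/4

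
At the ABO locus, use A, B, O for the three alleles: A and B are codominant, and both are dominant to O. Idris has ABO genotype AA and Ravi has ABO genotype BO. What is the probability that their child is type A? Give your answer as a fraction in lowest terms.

1/2

ABO cross AA × BO → offspring phenotypes: 1/2 A, 1/2 AB.
So P(type A) = 1/2.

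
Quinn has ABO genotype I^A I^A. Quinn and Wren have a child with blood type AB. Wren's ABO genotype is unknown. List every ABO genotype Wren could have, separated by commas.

I^A I^B, I^B I^B, I^B i

For each candidate genotype of Wren, check whether crossing it with I^A I^A can produce every observed child phenotype.
  I^A I^A → possible child types {A} ✗
  I^A I^B → possible child types {A, AB} ✓
  I^A i → possible child types {A} ✗
  I^B I^B → possible child types {AB} ✓
  I^B i → possible child types {A, AB} ✓
  i i → possible child types {A} ✗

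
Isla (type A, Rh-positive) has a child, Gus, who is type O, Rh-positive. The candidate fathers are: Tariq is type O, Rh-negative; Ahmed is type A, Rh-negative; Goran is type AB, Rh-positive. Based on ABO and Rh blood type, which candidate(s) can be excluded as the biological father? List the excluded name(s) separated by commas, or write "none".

A candidate is excluded only if no genotype consistent with his phenotype could produce a type O, Rh-positive child with a type A, Rh-positive mother.
Goran (type AB, Rh+): no genotype consistent with that phenotype can produce a type-O Rh+ child with a type-A mother.

Goran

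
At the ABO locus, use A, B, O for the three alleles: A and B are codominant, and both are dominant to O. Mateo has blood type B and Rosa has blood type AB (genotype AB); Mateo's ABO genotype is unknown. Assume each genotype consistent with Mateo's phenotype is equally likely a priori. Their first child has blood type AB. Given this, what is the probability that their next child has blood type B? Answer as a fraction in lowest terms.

1/2

Possible genotypes: Mateo ∈ {BB, BO}; Rosa ∈ {AB}.
Weight each parental genotype pair by prior × P(type-AB child):
  BB × AB: posterior weight 2/3; P(next child type B) = 1/2.
  BO × AB: posterior weight 1/3; P(next child type B) = 1/2.
Weighted sum = 1/2.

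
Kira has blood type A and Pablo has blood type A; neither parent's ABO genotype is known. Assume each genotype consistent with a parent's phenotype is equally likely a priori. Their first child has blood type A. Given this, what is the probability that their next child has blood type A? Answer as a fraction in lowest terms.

Possible genotypes: Kira ∈ {AA, AO}; Pablo ∈ {AA, AO}.
Weight each parental genotype pair by prior × P(type-A child):
  AA × AA: posterior weight 4/15; P(next child type A) = 1.
  AA × AO: posterior weight 4/15; P(next child type A) = 1.
  AO × AA: posterior weight 4/15; P(next child type A) = 1.
  AO × AO: posterior weight 1/5; P(next child type A) = 3/4.
Weighted sum = 19/20.

19/20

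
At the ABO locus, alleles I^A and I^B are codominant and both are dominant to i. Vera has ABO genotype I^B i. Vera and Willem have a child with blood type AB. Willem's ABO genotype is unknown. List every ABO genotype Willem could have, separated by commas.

I^A I^A, I^A I^B, I^A i

For each candidate genotype of Willem, check whether crossing it with I^B i can produce every observed child phenotype.
  I^A I^A → possible child types {A, AB} ✓
  I^A I^B → possible child types {A, B, AB} ✓
  I^A i → possible child types {O, A, B, AB} ✓
  I^B I^B → possible child types {B} ✗
  I^B i → possible child types {O, B} ✗
  i i → possible child types {O, B} ✗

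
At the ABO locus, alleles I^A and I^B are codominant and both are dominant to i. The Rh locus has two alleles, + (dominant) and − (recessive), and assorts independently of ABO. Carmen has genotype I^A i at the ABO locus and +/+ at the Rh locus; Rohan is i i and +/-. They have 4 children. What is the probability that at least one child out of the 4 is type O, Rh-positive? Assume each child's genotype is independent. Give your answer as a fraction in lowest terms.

ABO cross I^A i × i i → 1/2 O, 1/2 A.
Rh cross +/+ × +/- → 1 Rh+; so P(type O, Rh-positive) = 1/2 × 1 = 1/2 per child.
P(none) = (1/2)^4 = 1/16; P(at least one) = 1 − 1/16 = 15/16.

15/16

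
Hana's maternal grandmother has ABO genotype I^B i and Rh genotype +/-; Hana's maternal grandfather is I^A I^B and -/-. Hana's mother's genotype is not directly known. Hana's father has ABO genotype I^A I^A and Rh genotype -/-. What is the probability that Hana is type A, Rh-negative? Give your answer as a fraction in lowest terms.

Hana's mother's ABO genotype from I^B i × I^A I^B: 1/4 I^A I^B, 1/4 I^A i, 1/4 I^B I^B, 1/4 I^B i.
Crossing each possibility with the father I^A I^A and summing P(type A): 1/4·1/2 + 1/4·1 + 1/4·0 + 1/4·1/2 = 1/2.
Similarly for Rh via the mother's Rh distribution: P(Rh-) = 3/4.
Independent loci: 1/2 × 3/4 = 3/8.

3/8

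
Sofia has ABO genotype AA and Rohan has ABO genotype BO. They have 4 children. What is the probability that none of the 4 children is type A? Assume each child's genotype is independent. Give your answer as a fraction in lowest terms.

ABO cross AA × BO → 1/2 A, 1/2 AB.
So P(type A) = 1/2 per child.
P(not type A) = 1/2 for one child; (1/2)^4 = 1/16.

1/16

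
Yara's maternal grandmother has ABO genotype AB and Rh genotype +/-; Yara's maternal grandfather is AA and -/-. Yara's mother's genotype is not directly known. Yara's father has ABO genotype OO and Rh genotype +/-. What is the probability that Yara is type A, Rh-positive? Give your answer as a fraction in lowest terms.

15/32

Yara's mother's ABO genotype from AB × AA: 1/2 AA, 1/2 AB.
Crossing each possibility with the father OO and summing P(type A): 1/2·1 + 1/2·1/2 = 3/4.
Similarly for Rh via the mother's Rh distribution: P(Rh+) = 5/8.
Independent loci: 3/4 × 5/8 = 15/32.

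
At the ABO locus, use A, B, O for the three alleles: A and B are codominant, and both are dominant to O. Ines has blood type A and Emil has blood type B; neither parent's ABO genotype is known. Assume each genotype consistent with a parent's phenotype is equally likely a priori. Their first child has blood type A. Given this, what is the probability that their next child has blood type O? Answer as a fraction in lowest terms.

1/12

Possible genotypes: Ines ∈ {AA, AO}; Emil ∈ {BB, BO}.
Weight each parental genotype pair by prior × P(type-A child):
  AA × BO: posterior weight 2/3; P(next child type O) = 0.
  AO × BO: posterior weight 1/3; P(next child type O) = 1/4.
Weighted sum = 1/12.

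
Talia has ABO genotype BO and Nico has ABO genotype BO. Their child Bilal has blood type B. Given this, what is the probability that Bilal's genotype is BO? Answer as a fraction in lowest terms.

Cross BO × BO → 1/4 BB, 1/2 BO, 1/4 OO.
Type-B genotypes among offspring: BB (1/4), BO (1/2); total 3/4.
P(BO | type B) = (1/2) / (3/4) = 2/3.

2/3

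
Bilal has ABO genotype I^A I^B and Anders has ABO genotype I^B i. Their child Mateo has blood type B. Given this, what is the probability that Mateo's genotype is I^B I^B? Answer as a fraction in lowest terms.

1/2

Cross I^A I^B × I^B i → 1/4 I^A I^B, 1/4 I^A i, 1/4 I^B I^B, 1/4 I^B i.
Type-B genotypes among offspring: I^B I^B (1/4), I^B i (1/4); total 1/2.
P(I^B I^B | type B) = (1/4) / (1/2) = 1/2.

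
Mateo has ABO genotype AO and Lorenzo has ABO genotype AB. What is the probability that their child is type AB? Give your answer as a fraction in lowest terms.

1/4

ABO cross AO × AB → offspring phenotypes: 1/2 A, 1/4 B, 1/4 AB.
So P(type AB) = 1/4.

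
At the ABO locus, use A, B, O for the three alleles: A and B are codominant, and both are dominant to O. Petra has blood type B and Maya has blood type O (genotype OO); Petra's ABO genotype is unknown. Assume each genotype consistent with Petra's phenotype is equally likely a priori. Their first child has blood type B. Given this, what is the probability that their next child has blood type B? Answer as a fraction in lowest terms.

Possible genotypes: Petra ∈ {BB, BO}; Maya ∈ {OO}.
Weight each parental genotype pair by prior × P(type-B child):
  BB × OO: posterior weight 2/3; P(next child type B) = 1.
  BO × OO: posterior weight 1/3; P(next child type B) = 1/2.
Weighted sum = 5/6.

5/6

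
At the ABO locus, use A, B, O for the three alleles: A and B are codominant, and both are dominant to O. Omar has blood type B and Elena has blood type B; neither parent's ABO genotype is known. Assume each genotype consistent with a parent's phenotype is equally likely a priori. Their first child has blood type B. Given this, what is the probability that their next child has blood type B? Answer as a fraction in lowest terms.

19/20

Possible genotypes: Omar ∈ {BB, BO}; Elena ∈ {BB, BO}.
Weight each parental genotype pair by prior × P(type-B child):
  BB × BB: posterior weight 4/15; P(next child type B) = 1.
  BB × BO: posterior weight 4/15; P(next child type B) = 1.
  BO × BB: posterior weight 4/15; P(next child type B) = 1.
  BO × BO: posterior weight 1/5; P(next child type B) = 3/4.
Weighted sum = 19/20.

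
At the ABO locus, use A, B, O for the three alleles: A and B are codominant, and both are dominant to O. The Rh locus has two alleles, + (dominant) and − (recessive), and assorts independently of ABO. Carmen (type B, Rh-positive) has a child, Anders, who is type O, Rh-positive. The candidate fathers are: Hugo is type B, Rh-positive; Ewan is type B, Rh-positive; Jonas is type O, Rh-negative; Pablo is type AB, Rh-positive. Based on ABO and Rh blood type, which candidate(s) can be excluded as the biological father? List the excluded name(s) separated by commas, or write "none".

Pablo

A candidate is excluded only if no genotype consistent with his phenotype could produce a type O, Rh-positive child with a type B, Rh-positive mother.
Pablo (type AB, Rh+): no genotype consistent with that phenotype can produce a type-O Rh+ child with a type-B mother.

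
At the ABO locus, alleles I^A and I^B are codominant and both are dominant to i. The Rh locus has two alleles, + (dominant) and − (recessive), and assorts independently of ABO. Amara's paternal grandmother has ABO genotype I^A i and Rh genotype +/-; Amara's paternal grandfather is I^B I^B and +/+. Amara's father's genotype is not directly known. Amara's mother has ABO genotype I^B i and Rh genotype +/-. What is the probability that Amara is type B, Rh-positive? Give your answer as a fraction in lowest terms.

35/64

Amara's father's ABO genotype from I^A i × I^B I^B: 1/2 I^A I^B, 1/2 I^B i.
Crossing each possibility with the mother I^B i and summing P(type B): 1/2·1/2 + 1/2·3/4 = 5/8.
Similarly for Rh via the father's Rh distribution: P(Rh+) = 7/8.
Independent loci: 5/8 × 7/8 = 35/64.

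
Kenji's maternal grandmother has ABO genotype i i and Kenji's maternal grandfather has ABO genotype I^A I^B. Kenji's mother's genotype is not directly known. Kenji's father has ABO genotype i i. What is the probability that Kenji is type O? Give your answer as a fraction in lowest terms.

1/2

Kenji's mother's ABO genotype from i i × I^A I^B: 1/2 I^A i, 1/2 I^B i.
Crossing each possibility with the father i i and summing P(type O): 1/2·1/2 + 1/2·1/2 = 1/2.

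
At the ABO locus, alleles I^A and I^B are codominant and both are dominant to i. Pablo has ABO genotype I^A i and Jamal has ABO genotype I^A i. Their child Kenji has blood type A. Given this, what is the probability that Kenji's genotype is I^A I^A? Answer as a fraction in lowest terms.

Cross I^A i × I^A i → 1/4 I^A I^A, 1/2 I^A i, 1/4 i i.
Type-A genotypes among offspring: I^A I^A (1/4), I^A i (1/2); total 3/4.
P(I^A I^A | type A) = (1/4) / (3/4) = 1/3.

1/3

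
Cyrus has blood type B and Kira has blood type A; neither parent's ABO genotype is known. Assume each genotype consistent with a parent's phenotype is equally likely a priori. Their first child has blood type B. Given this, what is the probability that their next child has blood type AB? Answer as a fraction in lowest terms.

5/12

Possible genotypes: Cyrus ∈ {I^B I^B, I^B i}; Kira ∈ {I^A I^A, I^A i}.
Weight each parental genotype pair by prior × P(type-B child):
  I^B I^B × I^A i: posterior weight 2/3; P(next child type AB) = 1/2.
  I^B i × I^A i: posterior weight 1/3; P(next child type AB) = 1/4.
Weighted sum = 5/12.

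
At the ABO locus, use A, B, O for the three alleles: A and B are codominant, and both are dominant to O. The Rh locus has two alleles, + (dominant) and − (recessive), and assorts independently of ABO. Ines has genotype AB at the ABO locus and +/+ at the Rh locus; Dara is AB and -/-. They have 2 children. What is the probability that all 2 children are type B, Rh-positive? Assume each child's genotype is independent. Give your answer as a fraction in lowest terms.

ABO cross AB × AB → 1/4 A, 1/4 B, 1/2 AB.
Rh cross +/+ × -/- → 1 Rh+; so P(type B, Rh-positive) = 1/4 × 1 = 1/4 per child.
All 2 independent: (1/4)^2 = 1/16.

1/16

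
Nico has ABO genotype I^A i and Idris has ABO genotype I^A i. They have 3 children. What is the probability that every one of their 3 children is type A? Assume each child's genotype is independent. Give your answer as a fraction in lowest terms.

ABO cross I^A i × I^A i → 1/4 O, 3/4 A.
So P(type A) = 3/4 per child.
All 3 independent: (3/4)^3 = 27/64.

27/64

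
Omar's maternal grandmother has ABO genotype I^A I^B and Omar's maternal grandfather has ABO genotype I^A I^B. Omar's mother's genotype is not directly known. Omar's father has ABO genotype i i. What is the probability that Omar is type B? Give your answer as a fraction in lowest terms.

Omar's mother's ABO genotype from I^A I^B × I^A I^B: 1/4 I^A I^A, 1/2 I^A I^B, 1/4 I^B I^B.
Crossing each possibility with the father i i and summing P(type B): 1/4·0 + 1/2·1/2 + 1/4·1 = 1/2.

1/2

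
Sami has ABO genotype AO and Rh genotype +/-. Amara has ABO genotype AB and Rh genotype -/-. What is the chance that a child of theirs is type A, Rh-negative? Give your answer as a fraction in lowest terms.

ABO cross AO × AB → offspring phenotypes: 1/2 A, 1/4 B, 1/4 AB.
Rh cross +/- × -/- → 1/2 Rh+, 1/2 Rh-.
Independent loci: P(type A, Rh-negative) = 1/2 × 1/2 = 1/4.

1/4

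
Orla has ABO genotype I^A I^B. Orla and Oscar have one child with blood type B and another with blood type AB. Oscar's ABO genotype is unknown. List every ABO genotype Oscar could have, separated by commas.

For each candidate genotype of Oscar, check whether crossing it with I^A I^B can produce every observed child phenotype.
  I^A I^A → possible child types {A, AB} ✗
  I^A I^B → possible child types {A, B, AB} ✓
  I^A i → possible child types {A, B, AB} ✓
  I^B I^B → possible child types {B, AB} ✓
  I^B i → possible child types {A, B, AB} ✓
  i i → possible child types {A, B} ✗

I^A I^B, I^A i, I^B I^B, I^B i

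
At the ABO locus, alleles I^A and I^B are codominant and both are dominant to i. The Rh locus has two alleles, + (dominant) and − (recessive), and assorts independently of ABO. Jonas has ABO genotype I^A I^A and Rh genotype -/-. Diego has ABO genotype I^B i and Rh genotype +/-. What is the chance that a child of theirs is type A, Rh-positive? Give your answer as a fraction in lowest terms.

ABO cross I^A I^A × I^B i → offspring phenotypes: 1/2 A, 1/2 AB.
Rh cross -/- × +/- → 1/2 Rh+, 1/2 Rh-.
Independent loci: P(type A, Rh-positive) = 1/2 × 1/2 = 1/4.

1/4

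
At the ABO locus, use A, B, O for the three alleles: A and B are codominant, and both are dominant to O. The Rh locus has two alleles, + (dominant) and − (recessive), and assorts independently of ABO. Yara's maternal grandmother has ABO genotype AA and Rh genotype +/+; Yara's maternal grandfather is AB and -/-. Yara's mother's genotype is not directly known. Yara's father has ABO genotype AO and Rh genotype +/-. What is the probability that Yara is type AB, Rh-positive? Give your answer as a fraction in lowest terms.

Yara's mother's ABO genotype from AA × AB: 1/2 AA, 1/2 AB.
Crossing each possibility with the father AO and summing P(type AB): 1/2·0 + 1/2·1/4 = 1/8.
Similarly for Rh via the mother's Rh distribution: P(Rh+) = 3/4.
Independent loci: 1/8 × 3/4 = 3/32.

3/32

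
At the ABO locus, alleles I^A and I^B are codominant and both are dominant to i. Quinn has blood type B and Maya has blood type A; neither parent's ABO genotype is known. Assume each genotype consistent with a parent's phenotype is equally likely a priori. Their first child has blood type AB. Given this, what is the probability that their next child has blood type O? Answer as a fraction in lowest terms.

1/36

Possible genotypes: Quinn ∈ {I^B I^B, I^B i}; Maya ∈ {I^A I^A, I^A i}.
Weight each parental genotype pair by prior × P(type-AB child):
  I^B I^B × I^A I^A: posterior weight 4/9; P(next child type O) = 0.
  I^B I^B × I^A i: posterior weight 2/9; P(next child type O) = 0.
  I^B i × I^A I^A: posterior weight 2/9; P(next child type O) = 0.
  I^B i × I^A i: posterior weight 1/9; P(next child type O) = 1/4.
Weighted sum = 1/36.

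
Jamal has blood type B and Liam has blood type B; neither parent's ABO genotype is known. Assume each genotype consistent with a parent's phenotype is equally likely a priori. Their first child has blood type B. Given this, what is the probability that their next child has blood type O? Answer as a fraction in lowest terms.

1/20

Possible genotypes: Jamal ∈ {I^B I^B, I^B i}; Liam ∈ {I^B I^B, I^B i}.
Weight each parental genotype pair by prior × P(type-B child):
  I^B I^B × I^B I^B: posterior weight 4/15; P(next child type O) = 0.
  I^B I^B × I^B i: posterior weight 4/15; P(next child type O) = 0.
  I^B i × I^B I^B: posterior weight 4/15; P(next child type O) = 0.
  I^B i × I^B i: posterior weight 1/5; P(next child type O) = 1/4.
Weighted sum = 1/20.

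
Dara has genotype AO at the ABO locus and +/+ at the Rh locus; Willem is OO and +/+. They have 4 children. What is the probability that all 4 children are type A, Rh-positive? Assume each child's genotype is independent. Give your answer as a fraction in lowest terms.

ABO cross AO × OO → 1/2 O, 1/2 A.
Rh cross +/+ × +/+ → 1 Rh+; so P(type A, Rh-positive) = 1/2 × 1 = 1/2 per child.
All 4 independent: (1/2)^4 = 1/16.

1/16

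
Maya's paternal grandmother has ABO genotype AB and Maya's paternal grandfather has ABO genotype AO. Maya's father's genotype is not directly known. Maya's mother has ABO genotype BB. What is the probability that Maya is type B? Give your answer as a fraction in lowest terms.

1/2

Maya's father's ABO genotype from AB × AO: 1/4 AA, 1/4 AB, 1/4 AO, 1/4 BO.
Crossing each possibility with the mother BB and summing P(type B): 1/4·0 + 1/4·1/2 + 1/4·1/2 + 1/4·1 = 1/2.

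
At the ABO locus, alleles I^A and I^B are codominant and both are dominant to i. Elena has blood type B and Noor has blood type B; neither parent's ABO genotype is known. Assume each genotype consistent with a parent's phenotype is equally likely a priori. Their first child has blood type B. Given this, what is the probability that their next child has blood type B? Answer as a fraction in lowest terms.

Possible genotypes: Elena ∈ {I^B I^B, I^B i}; Noor ∈ {I^B I^B, I^B i}.
Weight each parental genotype pair by prior × P(type-B child):
  I^B I^B × I^B I^B: posterior weight 4/15; P(next child type B) = 1.
  I^B I^B × I^B i: posterior weight 4/15; P(next child type B) = 1.
  I^B i × I^B I^B: posterior weight 4/15; P(next child type B) = 1.
  I^B i × I^B i: posterior weight 1/5; P(next child type B) = 3/4.
Weighted sum = 19/20.

19/20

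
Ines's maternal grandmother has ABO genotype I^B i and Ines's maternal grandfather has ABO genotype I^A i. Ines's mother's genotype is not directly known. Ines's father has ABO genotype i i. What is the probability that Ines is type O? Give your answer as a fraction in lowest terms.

1/2

Ines's mother's ABO genotype from I^B i × I^A i: 1/4 I^A I^B, 1/4 I^A i, 1/4 I^B i, 1/4 i i.
Crossing each possibility with the father i i and summing P(type O): 1/4·0 + 1/4·1/2 + 1/4·1/2 + 1/4·1 = 1/2.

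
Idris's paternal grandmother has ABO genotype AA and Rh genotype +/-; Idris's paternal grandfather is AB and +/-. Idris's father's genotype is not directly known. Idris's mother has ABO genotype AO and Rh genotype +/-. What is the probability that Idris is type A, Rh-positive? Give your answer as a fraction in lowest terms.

9/16

Idris's father's ABO genotype from AA × AB: 1/2 AA, 1/2 AB.
Crossing each possibility with the mother AO and summing P(type A): 1/2·1 + 1/2·1/2 = 3/4.
Similarly for Rh via the father's Rh distribution: P(Rh+) = 3/4.
Independent loci: 3/4 × 3/4 = 9/16.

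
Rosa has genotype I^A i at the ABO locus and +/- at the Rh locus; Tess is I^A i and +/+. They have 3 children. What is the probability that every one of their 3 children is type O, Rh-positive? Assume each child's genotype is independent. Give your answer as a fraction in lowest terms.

ABO cross I^A i × I^A i → 1/4 O, 3/4 A.
Rh cross +/- × +/+ → 1 Rh+; so P(type O, Rh-positive) = 1/4 × 1 = 1/4 per child.
All 3 independent: (1/4)^3 = 1/64.

1/64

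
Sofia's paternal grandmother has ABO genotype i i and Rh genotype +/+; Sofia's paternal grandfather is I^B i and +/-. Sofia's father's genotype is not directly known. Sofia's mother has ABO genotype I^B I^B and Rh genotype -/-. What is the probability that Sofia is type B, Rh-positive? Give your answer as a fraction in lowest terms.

Sofia's father's ABO genotype from i i × I^B i: 1/2 I^B i, 1/2 i i.
Crossing each possibility with the mother I^B I^B and summing P(type B): 1/2·1 + 1/2·1 = 1.
Similarly for Rh via the father's Rh distribution: P(Rh+) = 3/4.
Independent loci: 1 × 3/4 = 3/4.

3/4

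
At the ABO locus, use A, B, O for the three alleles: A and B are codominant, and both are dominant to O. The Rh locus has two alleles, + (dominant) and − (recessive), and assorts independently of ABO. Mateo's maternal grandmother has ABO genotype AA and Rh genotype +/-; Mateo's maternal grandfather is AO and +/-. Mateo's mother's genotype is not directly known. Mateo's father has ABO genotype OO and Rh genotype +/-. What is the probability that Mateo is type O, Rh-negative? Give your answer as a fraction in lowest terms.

Mateo's mother's ABO genotype from AA × AO: 1/2 AA, 1/2 AO.
Crossing each possibility with the father OO and summing P(type O): 1/2·0 + 1/2·1/2 = 1/4.
Similarly for Rh via the mother's Rh distribution: P(Rh-) = 1/4.
Independent loci: 1/4 × 1/4 = 1/16.

1/16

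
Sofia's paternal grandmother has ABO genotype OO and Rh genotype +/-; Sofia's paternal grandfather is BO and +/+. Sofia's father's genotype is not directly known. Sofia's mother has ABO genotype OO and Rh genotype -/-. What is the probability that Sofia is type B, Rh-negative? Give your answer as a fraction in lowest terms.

1/16

Sofia's father's ABO genotype from OO × BO: 1/2 BO, 1/2 OO.
Crossing each possibility with the mother OO and summing P(type B): 1/2·1/2 + 1/2·0 = 1/4.
Similarly for Rh via the father's Rh distribution: P(Rh-) = 1/4.
Independent loci: 1/4 × 1/4 = 1/16.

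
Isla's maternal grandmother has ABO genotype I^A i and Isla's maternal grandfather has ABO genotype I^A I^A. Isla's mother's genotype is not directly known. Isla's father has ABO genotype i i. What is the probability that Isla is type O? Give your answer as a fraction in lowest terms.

Isla's mother's ABO genotype from I^A i × I^A I^A: 1/2 I^A I^A, 1/2 I^A i.
Crossing each possibility with the father i i and summing P(type O): 1/2·0 + 1/2·1/2 = 1/4.

1/4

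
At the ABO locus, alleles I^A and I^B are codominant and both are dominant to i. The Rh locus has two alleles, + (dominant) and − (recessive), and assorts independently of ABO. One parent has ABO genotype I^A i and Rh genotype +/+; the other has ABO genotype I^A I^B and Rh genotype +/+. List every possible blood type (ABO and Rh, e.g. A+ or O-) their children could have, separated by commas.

Gametes from I^A i × I^A I^B give offspring ABO genotypes I^A I^A, I^A I^B, I^A i, I^B i, i.e. phenotypes A, B, AB.
Rh cross +/+ × +/+ → phenotypes Rh+.
Combining independently: A+, B+, AB+.

A+, B+, AB+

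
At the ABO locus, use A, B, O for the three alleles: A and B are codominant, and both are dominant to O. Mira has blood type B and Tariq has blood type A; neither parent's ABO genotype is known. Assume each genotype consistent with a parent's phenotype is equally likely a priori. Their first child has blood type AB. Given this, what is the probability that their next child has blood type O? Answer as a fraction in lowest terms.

1/36

Possible genotypes: Mira ∈ {BB, BO}; Tariq ∈ {AA, AO}.
Weight each parental genotype pair by prior × P(type-AB child):
  BB × AA: posterior weight 4/9; P(next child type O) = 0.
  BB × AO: posterior weight 2/9; P(next child type O) = 0.
  BO × AA: posterior weight 2/9; P(next child type O) = 0.
  BO × AO: posterior weight 1/9; P(next child type O) = 1/4.
Weighted sum = 1/36.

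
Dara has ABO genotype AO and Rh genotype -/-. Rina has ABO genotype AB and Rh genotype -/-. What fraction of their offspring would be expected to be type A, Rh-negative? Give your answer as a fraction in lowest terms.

1/2

ABO cross AO × AB → offspring phenotypes: 1/2 A, 1/4 B, 1/4 AB.
Rh cross -/- × -/- → 1 Rh-.
Independent loci: P(type A, Rh-negative) = 1/2 × 1 = 1/2.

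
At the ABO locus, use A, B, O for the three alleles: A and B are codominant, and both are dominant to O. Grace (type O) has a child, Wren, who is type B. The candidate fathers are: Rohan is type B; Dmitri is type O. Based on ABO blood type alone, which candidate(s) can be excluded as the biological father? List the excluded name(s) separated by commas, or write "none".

A candidate is excluded only if no genotype consistent with his phenotype could produce a type B child with a type O mother.
Dmitri (type O): no genotype consistent with that phenotype can produce a type-B child with a type-O mother.

Dmitri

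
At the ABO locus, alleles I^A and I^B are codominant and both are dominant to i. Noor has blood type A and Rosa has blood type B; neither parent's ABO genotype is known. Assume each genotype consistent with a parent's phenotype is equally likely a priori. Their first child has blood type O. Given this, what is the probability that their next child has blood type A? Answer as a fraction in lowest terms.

1/4

Possible genotypes: Noor ∈ {I^A I^A, I^A i}; Rosa ∈ {I^B I^B, I^B i}.
Weight each parental genotype pair by prior × P(type-O child):
  I^A i × I^B i: posterior weight 1; P(next child type A) = 1/4.
Weighted sum = 1/4.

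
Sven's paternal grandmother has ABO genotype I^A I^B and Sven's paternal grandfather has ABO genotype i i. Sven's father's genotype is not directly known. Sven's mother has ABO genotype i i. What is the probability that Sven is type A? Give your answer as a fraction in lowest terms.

1/4

Sven's father's ABO genotype from I^A I^B × i i: 1/2 I^A i, 1/2 I^B i.
Crossing each possibility with the mother i i and summing P(type A): 1/2·1/2 + 1/2·0 = 1/4.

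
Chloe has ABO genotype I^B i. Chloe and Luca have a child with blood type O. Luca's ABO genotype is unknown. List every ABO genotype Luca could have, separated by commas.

I^A i, I^B i, i i

For each candidate genotype of Luca, check whether crossing it with I^B i can produce every observed child phenotype.
  I^A I^A → possible child types {A, AB} ✗
  I^A I^B → possible child types {A, B, AB} ✗
  I^A i → possible child types {O, A, B, AB} ✓
  I^B I^B → possible child types {B} ✗
  I^B i → possible child types {O, B} ✓
  i i → possible child types {O, B} ✓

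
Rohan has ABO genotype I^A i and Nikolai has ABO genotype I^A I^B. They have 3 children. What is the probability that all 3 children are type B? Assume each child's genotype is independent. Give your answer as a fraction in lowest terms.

ABO cross I^A i × I^A I^B → 1/2 A, 1/4 B, 1/4 AB.
So P(type B) = 1/4 per child.
All 3 independent: (1/4)^3 = 1/64.

1/64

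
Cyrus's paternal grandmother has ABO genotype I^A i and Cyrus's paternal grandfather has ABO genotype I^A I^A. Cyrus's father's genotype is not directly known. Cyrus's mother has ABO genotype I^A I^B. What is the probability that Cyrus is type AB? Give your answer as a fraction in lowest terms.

Cyrus's father's ABO genotype from I^A i × I^A I^A: 1/2 I^A I^A, 1/2 I^A i.
Crossing each possibility with the mother I^A I^B and summing P(type AB): 1/2·1/2 + 1/2·1/4 = 3/8.

3/8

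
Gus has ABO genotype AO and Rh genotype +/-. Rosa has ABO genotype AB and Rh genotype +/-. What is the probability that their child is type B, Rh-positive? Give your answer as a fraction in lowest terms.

ABO cross AO × AB → offspring phenotypes: 1/2 A, 1/4 B, 1/4 AB.
Rh cross +/- × +/- → 3/4 Rh+, 1/4 Rh-.
Independent loci: P(type B, Rh-positive) = 1/4 × 3/4 = 3/16.

3/16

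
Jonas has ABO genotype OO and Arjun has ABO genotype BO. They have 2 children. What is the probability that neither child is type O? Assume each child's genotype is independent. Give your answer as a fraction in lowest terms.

ABO cross OO × BO → 1/2 O, 1/2 B.
So P(type O) = 1/2 per child.
P(not type O) = 1/2 for one child; (1/2)^2 = 1/4.

1/4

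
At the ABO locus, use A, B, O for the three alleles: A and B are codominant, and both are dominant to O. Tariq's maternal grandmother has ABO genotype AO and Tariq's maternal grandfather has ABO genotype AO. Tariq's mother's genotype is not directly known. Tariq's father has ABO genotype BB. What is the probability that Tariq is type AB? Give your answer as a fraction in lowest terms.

1/2

Tariq's mother's ABO genotype from AO × AO: 1/4 AA, 1/2 AO, 1/4 OO.
Crossing each possibility with the father BB and summing P(type AB): 1/4·1 + 1/2·1/2 + 1/4·0 = 1/2.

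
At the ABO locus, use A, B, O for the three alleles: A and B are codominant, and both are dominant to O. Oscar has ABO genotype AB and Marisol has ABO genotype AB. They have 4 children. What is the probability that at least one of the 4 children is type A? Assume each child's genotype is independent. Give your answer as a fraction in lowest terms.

ABO cross AB × AB → 1/4 A, 1/4 B, 1/2 AB.
So P(type A) = 1/4 per child.
P(none) = (3/4)^4 = 81/256; P(at least one) = 1 − 81/256 = 175/256.

175/256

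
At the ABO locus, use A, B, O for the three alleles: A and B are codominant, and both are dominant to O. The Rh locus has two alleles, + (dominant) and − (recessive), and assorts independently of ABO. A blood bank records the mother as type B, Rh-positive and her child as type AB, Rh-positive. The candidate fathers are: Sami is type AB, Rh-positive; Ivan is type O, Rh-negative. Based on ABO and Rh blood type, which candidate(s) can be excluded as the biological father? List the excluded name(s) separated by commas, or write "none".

Ivan

A candidate is excluded only if no genotype consistent with his phenotype could produce a type AB, Rh-positive child with a type B, Rh-positive mother.
Ivan (type O, Rh-): no genotype consistent with that phenotype can produce a type-AB Rh+ child with a type-B mother.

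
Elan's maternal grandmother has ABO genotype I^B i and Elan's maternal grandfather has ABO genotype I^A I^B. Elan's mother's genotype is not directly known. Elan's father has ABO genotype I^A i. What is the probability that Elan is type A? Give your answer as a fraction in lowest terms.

3/8

Elan's mother's ABO genotype from I^B i × I^A I^B: 1/4 I^A I^B, 1/4 I^A i, 1/4 I^B I^B, 1/4 I^B i.
Crossing each possibility with the father I^A i and summing P(type A): 1/4·1/2 + 1/4·3/4 + 1/4·0 + 1/4·1/4 = 3/8.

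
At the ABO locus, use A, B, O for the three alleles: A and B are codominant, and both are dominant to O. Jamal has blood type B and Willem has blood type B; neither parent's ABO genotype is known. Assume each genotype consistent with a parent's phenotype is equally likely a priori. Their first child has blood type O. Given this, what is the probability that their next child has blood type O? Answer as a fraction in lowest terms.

Possible genotypes: Jamal ∈ {BB, BO}; Willem ∈ {BB, BO}.
Weight each parental genotype pair by prior × P(type-O child):
  BO × BO: posterior weight 1; P(next child type O) = 1/4.
Weighted sum = 1/4.

1/4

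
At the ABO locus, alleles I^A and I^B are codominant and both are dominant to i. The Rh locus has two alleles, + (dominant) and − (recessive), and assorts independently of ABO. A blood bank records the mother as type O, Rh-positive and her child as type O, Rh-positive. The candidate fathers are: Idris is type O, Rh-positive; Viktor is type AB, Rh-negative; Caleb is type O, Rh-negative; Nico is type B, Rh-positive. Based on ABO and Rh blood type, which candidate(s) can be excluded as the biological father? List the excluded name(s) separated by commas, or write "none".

Viktor

A candidate is excluded only if no genotype consistent with his phenotype could produce a type O, Rh-positive child with a type O, Rh-positive mother.
Viktor (type AB, Rh-): no genotype consistent with that phenotype can produce a type-O Rh+ child with a type-O mother.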